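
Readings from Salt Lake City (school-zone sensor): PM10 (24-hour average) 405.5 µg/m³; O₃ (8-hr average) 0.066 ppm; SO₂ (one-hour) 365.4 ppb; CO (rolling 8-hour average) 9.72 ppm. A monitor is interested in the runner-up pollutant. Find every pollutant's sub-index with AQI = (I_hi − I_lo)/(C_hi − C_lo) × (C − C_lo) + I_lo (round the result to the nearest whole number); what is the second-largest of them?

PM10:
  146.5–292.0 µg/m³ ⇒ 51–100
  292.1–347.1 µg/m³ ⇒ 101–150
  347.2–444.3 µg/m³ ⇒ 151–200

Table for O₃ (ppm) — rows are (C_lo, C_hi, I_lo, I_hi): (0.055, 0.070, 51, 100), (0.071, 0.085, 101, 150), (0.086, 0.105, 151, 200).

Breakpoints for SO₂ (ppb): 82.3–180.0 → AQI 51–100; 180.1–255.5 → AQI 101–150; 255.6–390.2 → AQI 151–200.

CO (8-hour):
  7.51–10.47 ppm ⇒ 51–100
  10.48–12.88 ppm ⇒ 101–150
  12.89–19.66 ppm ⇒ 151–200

180

PM10 405.5: bracket 347.2–444.3 → index 151–200; slope 49/97.1, offset 58.3.
AQI = 151 + 49/97.1·58.3 ≈ 180.42 ⇒ 180.
O₃: 0.066 ∈ [0.055, 0.070] ↔ index [51, 100].
51 + (0.066−0.055)·(100−51)/(0.070−0.055) = 51 + 0.011·49/0.015 ≈ 86.93, so AQI = 87.
SO₂: 365.4 lies in 255.6–390.2, so I_lo=151, I_hi=200, C_lo=255.6, C_hi=390.2.
(200−151)/(390.2−255.6) × (365.4−255.6) + 151 = 49/134.6 × 109.8 + 151 ≈ 190.97 → 191.
CO 9.72: bracket 7.51–10.47 → index 51–100; slope 49/2.96, offset 2.21.
AQI = 51 + 49/2.96·2.21 ≈ 87.58 ⇒ 88.
Sub-indices: PM10→180, O₃→87, SO₂→191, CO→88. Ranked high→low: 191, 180, 88, 87. Second-highest sub-index = 180.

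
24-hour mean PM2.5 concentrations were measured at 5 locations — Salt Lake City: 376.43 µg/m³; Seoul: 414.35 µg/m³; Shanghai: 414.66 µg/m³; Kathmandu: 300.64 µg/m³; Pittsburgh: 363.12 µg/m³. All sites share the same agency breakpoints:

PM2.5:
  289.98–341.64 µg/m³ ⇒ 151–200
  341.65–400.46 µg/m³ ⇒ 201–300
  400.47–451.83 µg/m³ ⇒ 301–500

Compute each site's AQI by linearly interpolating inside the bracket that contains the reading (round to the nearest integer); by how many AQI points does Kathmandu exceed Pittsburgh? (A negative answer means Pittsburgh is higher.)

-76

Salt Lake City: 376.43 lies in 341.65–400.46, so I_lo=201, I_hi=300, C_lo=341.65, C_hi=400.46.
(300−201)/(400.46−341.65) × (376.43−341.65) + 201 = 99/58.81 × 34.78 + 201 ≈ 259.55 → 260.
Seoul 414.35: bracket 400.47–451.83 → index 301–500; slope 199/51.36, offset 13.88.
AQI = 301 + 199/51.36·13.88 ≈ 354.78 ⇒ 355.
Shanghai: 414.66 lies in 400.47–451.83, so I_lo=301, I_hi=500, C_lo=400.47, C_hi=451.83.
(500−301)/(451.83−400.47) × (414.66−400.47) + 301 = 199/51.36 × 14.19 + 301 ≈ 355.98 → 356.
Kathmandu 300.64: bracket 289.98–341.64 → index 151–200; slope 49/51.66, offset 10.66.
AQI = 151 + 49/51.66·10.66 ≈ 161.11 ⇒ 161.
Pittsburgh: 363.12 lies in 341.65–400.46, so I_lo=201, I_hi=300, C_lo=341.65, C_hi=400.46.
(300−201)/(400.46−341.65) × (363.12−341.65) + 201 = 99/58.81 × 21.47 + 201 ≈ 237.14 → 237.
AQIs: Salt Lake City=260, Seoul=355, Shanghai=356, Kathmandu=161, Pittsburgh=237. Kathmandu (161) − Pittsburgh (237) = -76.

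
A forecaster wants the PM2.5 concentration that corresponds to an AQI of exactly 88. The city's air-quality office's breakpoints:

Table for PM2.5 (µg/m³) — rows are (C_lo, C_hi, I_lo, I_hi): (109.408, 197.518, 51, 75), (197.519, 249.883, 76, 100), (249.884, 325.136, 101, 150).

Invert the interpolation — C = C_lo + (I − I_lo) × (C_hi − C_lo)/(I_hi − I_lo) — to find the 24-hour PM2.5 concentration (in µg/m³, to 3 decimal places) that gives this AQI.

223.701

AQI 88 lies in the 76–100 band, which corresponds to 197.519–249.883 µg/m³.
C = 197.519 + (88−76)×(249.883−197.519)/(100−76) = 197.519 + 12×52.364/24 ≈ 223.70100 µg/m³ → 223.701 µg/m³ to 3 dp.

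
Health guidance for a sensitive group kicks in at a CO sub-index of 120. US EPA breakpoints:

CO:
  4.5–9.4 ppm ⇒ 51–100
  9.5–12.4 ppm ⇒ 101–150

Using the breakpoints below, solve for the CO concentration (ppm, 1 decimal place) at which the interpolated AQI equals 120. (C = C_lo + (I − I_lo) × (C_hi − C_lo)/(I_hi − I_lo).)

10.6

AQI 120 lies in the 101–150 band, which corresponds to 9.5–12.4 ppm.
C = 9.5 + (120−101)×(12.4−9.5)/(150−101) = 9.5 + 19×2.9/49 ≈ 10.624 ppm → 10.6 ppm to 1 dp.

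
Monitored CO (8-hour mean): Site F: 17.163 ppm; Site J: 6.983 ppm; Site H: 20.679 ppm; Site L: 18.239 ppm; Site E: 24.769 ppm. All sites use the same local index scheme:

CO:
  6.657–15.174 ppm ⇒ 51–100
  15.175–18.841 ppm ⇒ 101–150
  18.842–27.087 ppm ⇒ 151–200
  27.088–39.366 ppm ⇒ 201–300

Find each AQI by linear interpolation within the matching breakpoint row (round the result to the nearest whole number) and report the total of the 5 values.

Site F: 17.163 lies in 15.175–18.841, so I_lo=101, I_hi=150, C_lo=15.175, C_hi=18.841.
(150−101)/(18.841−15.175) × (17.163−15.175) + 101 = 49/3.666 × 1.988 + 101 ≈ 127.57 → 128.
Site J: 6.983 lies in 6.657–15.174, so I_lo=51, I_hi=100, C_lo=6.657, C_hi=15.174.
(100−51)/(15.174−6.657) × (6.983−6.657) + 51 = 49/8.517 × 0.326 + 51 ≈ 52.88 → 53.
Site H 20.679: bracket 18.842–27.087 → index 151–200; slope 49/8.245, offset 1.837.
AQI = 151 + 49/8.245·1.837 ≈ 161.92 ⇒ 162.
Site L: row 15.175–18.841 (AQI 101–150). (150−101)·(18.239−15.175)/(18.841−15.175) + 101 = 49·3.064/3.666 + 101 ≈ 141.95 → 142.
Site E: 24.769 ∈ [18.842, 27.087] ↔ index [151, 200].
151 + (24.769−18.842)·(200−151)/(27.087−18.842) = 151 + 5.927·49/8.245 ≈ 186.22, so AQI = 186.
AQIs: Site F=128, Site J=53, Site H=162, Site L=142, Site E=186. Sum = 128 + 53 + 162 + 142 + 186 = 671.

671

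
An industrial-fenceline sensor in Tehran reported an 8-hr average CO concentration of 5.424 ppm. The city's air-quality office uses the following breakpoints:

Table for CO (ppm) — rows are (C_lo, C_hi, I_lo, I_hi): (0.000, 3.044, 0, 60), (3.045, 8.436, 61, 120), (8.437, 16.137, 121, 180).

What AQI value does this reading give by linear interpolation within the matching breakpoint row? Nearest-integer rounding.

CO: 5.424 lies in 3.045–8.436, so I_lo=61, I_hi=120, C_lo=3.045, C_hi=8.436.
(120−61)/(8.436−3.045) × (5.424−3.045) + 61 = 59/5.391 × 2.379 + 61 ≈ 87.04 → 87.

87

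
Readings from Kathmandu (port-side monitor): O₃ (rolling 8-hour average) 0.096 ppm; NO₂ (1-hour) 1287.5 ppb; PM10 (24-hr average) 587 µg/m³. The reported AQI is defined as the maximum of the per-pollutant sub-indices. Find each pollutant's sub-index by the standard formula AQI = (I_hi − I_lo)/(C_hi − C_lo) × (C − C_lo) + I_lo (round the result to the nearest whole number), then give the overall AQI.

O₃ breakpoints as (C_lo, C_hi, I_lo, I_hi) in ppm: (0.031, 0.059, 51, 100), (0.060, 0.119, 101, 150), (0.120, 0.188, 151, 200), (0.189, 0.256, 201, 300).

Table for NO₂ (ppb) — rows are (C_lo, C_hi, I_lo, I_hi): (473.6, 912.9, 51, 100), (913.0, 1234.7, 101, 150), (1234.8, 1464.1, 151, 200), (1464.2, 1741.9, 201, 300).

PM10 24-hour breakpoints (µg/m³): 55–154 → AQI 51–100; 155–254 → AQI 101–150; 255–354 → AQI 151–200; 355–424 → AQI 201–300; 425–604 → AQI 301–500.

481

O₃ 0.096: bracket 0.060–0.119 → index 101–150; slope 49/0.059, offset 0.036.
AQI = 101 + 49/0.059·0.036 ≈ 130.90 ⇒ 131.
NO₂: 1287.5 lies in 1234.8–1464.1, so I_lo=151, I_hi=200, C_lo=1234.8, C_hi=1464.1.
(200−151)/(1464.1−1234.8) × (1287.5−1234.8) + 151 = 49/229.3 × 52.7 + 151 ≈ 162.26 → 162.
PM10 587: bracket 425–604 → index 301–500; slope 199/179, offset 162.
AQI = 301 + 199/179·162 ≈ 481.10 ⇒ 481.
Sub-indices: O₃→131, NO₂→162, PM10→481. Overall AQI = max = 481; dominant pollutant is PM10.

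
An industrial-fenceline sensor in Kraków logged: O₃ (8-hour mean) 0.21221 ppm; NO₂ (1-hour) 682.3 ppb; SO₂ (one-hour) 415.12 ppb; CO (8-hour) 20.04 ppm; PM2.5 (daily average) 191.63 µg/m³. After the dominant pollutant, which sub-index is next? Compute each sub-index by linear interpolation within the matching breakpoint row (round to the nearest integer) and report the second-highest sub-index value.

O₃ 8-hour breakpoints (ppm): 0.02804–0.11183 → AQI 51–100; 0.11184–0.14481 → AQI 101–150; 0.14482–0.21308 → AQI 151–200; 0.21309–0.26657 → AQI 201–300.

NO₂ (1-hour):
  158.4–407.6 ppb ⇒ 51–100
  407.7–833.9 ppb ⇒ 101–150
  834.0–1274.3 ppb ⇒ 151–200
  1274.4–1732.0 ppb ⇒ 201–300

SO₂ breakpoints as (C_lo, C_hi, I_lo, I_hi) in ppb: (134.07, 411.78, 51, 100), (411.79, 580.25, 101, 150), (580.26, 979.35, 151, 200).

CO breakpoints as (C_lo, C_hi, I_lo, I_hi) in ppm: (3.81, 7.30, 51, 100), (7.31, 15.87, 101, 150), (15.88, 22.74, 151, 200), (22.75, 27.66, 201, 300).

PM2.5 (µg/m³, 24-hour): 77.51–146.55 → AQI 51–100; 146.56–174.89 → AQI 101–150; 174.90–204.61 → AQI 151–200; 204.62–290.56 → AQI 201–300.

181

O₃ 0.21221: bracket 0.14482–0.21308 → index 151–200; slope 49/0.06826, offset 0.06739.
AQI = 151 + 49/0.06826·0.06739 ≈ 199.38 ⇒ 199.
NO₂ 682.3: bracket 407.7–833.9 → index 101–150; slope 49/426.2, offset 274.6.
AQI = 101 + 49/426.2·274.6 ≈ 132.57 ⇒ 133.
SO₂: 415.12 ∈ [411.79, 580.25] ↔ index [101, 150].
101 + (415.12−411.79)·(150−101)/(580.25−411.79) = 101 + 3.33·49/168.46 ≈ 101.97, so AQI = 102.
CO: row 15.88–22.74 (AQI 151–200). (200−151)·(20.04−15.88)/(22.74−15.88) + 151 = 49·4.16/6.86 + 151 ≈ 180.71 → 181.
PM2.5: 191.63 lies in 174.90–204.61, so I_lo=151, I_hi=200, C_lo=174.90, C_hi=204.61.
(200−151)/(204.61−174.90) × (191.63−174.90) + 151 = 49/29.71 × 16.73 + 151 ≈ 178.59 → 179.
Sub-indices: O₃→199, NO₂→133, SO₂→102, CO→181, PM2.5→179. Ranked high→low: 199, 181, 179, 133, 102. Second-highest sub-index = 181.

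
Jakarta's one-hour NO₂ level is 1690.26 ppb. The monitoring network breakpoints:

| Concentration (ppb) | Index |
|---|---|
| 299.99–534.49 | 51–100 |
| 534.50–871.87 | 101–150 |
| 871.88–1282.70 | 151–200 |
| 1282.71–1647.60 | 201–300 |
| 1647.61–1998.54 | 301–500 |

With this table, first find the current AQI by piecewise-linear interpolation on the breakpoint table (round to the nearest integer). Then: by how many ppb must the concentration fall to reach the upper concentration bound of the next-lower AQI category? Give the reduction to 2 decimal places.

NO₂: 1690.26 ∈ [1647.61, 1998.54] ↔ index [301, 500].
301 + (1690.26−1647.61)·(500−301)/(1998.54−1647.61) = 301 + 42.65·199/350.93 ≈ 325.19, so AQI = 325.
Current AQI 325 is in the Hazardous range (301–500). The next-lower category tops out at AQI 300, whose upper concentration bound is 1647.60 ppb.
Reduction needed = 1690.26 − 1647.60 = 42.66 ppb.

42.66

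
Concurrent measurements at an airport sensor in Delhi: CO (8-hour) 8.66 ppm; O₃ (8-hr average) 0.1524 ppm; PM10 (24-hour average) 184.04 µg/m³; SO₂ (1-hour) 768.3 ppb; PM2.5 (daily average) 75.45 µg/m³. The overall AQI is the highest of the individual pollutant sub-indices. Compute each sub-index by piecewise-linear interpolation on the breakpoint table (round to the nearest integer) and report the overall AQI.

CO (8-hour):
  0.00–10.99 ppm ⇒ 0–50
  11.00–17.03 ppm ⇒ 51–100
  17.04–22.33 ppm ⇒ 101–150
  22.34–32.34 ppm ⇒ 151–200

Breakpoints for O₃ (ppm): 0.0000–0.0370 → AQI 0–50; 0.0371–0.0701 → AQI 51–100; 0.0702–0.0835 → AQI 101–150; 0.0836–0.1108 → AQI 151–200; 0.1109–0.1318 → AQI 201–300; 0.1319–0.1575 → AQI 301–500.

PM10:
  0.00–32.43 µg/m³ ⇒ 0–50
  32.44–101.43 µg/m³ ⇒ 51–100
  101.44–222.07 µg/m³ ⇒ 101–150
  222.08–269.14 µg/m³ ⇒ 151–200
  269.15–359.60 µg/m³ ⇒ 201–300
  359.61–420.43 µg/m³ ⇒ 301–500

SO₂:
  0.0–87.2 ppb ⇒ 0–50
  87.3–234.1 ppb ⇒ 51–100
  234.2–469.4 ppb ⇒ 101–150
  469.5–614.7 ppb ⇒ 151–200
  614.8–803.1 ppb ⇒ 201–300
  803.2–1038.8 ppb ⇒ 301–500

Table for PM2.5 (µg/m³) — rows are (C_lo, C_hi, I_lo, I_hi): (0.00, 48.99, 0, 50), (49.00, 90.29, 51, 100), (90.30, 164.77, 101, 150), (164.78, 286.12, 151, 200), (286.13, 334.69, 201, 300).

460

CO 8.66: bracket 0.00–10.99 → index 0–50; slope 50/10.99, offset 8.66.
AQI = 0 + 50/10.99·8.66 ≈ 39.40 ⇒ 39.
O₃: 0.1524 lies in 0.1319–0.1575, so I_lo=301, I_hi=500, C_lo=0.1319, C_hi=0.1575.
(500−301)/(0.1575−0.1319) × (0.1524−0.1319) + 301 = 199/0.0256 × 0.0205 + 301 ≈ 460.36 → 460.
PM10: 184.04 ∈ [101.44, 222.07] ↔ index [101, 150].
101 + (184.04−101.44)·(150−101)/(222.07−101.44) = 101 + 82.60·49/120.63 ≈ 134.55, so AQI = 135.
SO₂ 768.3: bracket 614.8–803.1 → index 201–300; slope 99/188.3, offset 153.5.
AQI = 201 + 99/188.3·153.5 ≈ 281.70 ⇒ 282.
PM2.5: 75.45 ∈ [49.00, 90.29] ↔ index [51, 100].
51 + (75.45−49.00)·(100−51)/(90.29−49.00) = 51 + 26.45·49/41.29 ≈ 82.39, so AQI = 82.
Sub-indices: CO→39, O₃→460, PM10→135, SO₂→282, PM2.5→82. Overall AQI = max = 460; dominant pollutant is O₃.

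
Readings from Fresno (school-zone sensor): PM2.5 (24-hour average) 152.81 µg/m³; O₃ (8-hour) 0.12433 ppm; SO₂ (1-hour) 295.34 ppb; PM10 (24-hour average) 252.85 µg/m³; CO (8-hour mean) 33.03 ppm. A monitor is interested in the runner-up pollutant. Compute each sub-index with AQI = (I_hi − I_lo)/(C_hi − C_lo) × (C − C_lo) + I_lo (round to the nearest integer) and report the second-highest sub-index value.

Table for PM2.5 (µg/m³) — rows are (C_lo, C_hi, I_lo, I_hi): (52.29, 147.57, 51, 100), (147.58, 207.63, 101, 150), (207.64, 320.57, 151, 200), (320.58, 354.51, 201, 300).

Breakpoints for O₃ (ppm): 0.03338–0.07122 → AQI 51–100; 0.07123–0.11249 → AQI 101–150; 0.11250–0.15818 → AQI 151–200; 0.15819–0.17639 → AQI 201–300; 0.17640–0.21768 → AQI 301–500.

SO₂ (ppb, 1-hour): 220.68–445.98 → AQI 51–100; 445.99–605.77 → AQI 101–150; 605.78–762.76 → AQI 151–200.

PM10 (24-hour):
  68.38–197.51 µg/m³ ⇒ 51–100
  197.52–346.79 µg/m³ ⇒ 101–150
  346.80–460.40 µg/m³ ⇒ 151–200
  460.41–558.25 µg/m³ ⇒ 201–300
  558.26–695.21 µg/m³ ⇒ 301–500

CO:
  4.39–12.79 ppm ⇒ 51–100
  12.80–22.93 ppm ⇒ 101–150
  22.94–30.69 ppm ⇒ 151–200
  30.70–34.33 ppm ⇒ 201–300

164

PM2.5: 152.81 lies in 147.58–207.63, so I_lo=101, I_hi=150, C_lo=147.58, C_hi=207.63.
(150−101)/(207.63−147.58) × (152.81−147.58) + 101 = 49/60.05 × 5.23 + 101 ≈ 105.27 → 105.
O₃ 0.12433: bracket 0.11250–0.15818 → index 151–200; slope 49/0.04568, offset 0.01183.
AQI = 151 + 49/0.04568·0.01183 ≈ 163.69 ⇒ 164.
SO₂: row 220.68–445.98 (AQI 51–100). (100−51)·(295.34−220.68)/(445.98−220.68) + 51 = 49·74.66/225.30 + 51 ≈ 67.24 → 67.
PM10: row 197.52–346.79 (AQI 101–150). (150−101)·(252.85−197.52)/(346.79−197.52) + 101 = 49·55.33/149.27 + 101 ≈ 119.16 → 119.
CO 33.03: bracket 30.70–34.33 → index 201–300; slope 99/3.63, offset 2.33.
AQI = 201 + 99/3.63·2.33 ≈ 264.55 ⇒ 265.
Sub-indices: PM2.5→105, O₃→164, SO₂→67, PM10→119, CO→265. Ranked high→low: 265, 164, 119, 105, 67. Second-highest sub-index = 164.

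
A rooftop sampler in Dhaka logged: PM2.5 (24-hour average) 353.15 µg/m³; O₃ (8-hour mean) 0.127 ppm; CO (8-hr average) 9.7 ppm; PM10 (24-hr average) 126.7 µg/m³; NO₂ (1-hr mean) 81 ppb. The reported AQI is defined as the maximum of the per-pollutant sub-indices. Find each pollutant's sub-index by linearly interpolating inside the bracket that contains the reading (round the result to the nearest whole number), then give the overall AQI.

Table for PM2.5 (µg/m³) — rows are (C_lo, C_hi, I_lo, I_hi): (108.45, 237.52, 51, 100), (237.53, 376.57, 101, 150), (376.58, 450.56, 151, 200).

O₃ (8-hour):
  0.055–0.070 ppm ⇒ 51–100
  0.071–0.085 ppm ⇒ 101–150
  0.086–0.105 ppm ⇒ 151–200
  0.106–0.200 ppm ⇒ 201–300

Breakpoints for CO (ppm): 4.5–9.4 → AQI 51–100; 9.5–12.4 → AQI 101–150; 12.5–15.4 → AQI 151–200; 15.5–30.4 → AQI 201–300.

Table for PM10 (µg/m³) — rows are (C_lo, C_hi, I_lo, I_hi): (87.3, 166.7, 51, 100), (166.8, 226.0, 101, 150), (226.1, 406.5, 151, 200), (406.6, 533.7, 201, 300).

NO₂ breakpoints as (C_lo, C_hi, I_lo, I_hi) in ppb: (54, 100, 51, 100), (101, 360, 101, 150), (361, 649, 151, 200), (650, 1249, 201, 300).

223

PM2.5: 353.15 lies in 237.53–376.57, so I_lo=101, I_hi=150, C_lo=237.53, C_hi=376.57.
(150−101)/(376.57−237.53) × (353.15−237.53) + 101 = 49/139.04 × 115.62 + 101 ≈ 141.75 → 142.
O₃ 0.127: bracket 0.106–0.200 → index 201–300; slope 99/0.094, offset 0.021.
AQI = 201 + 99/0.094·0.021 ≈ 223.12 ⇒ 223.
CO: row 9.5–12.4 (AQI 101–150). (150−101)·(9.7−9.5)/(12.4−9.5) + 101 = 49·0.2/2.9 + 101 ≈ 104.38 → 104.
PM10 126.7: bracket 87.3–166.7 → index 51–100; slope 49/79.4, offset 39.4.
AQI = 51 + 49/79.4·39.4 ≈ 75.31 ⇒ 75.
NO₂: 81 ∈ [54, 100] ↔ index [51, 100].
51 + (81−54)·(100−51)/(100−54) = 51 + 27·49/46 ≈ 79.76, so AQI = 80.
Sub-indices: PM2.5→142, O₃→223, CO→104, PM10→75, NO₂→80. Overall AQI = max = 223; dominant pollutant is O₃.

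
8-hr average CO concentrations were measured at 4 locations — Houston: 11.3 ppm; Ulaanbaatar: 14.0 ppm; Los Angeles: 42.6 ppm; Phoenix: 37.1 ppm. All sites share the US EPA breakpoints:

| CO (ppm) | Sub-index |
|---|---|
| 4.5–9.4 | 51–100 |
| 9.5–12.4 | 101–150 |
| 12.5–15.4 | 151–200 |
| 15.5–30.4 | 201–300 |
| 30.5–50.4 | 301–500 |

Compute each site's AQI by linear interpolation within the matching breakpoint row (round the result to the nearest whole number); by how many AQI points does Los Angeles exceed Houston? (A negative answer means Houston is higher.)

Houston: 11.3 ∈ [9.5, 12.4] ↔ index [101, 150].
101 + (11.3−9.5)·(150−101)/(12.4−9.5) = 101 + 1.8·49/2.9 ≈ 131.41, so AQI = 131.
Ulaanbaatar: 14.0 lies in 12.5–15.4, so I_lo=151, I_hi=200, C_lo=12.5, C_hi=15.4.
(200−151)/(15.4−12.5) × (14.0−12.5) + 151 = 49/2.9 × 1.5 + 151 ≈ 176.34 → 176.
Los Angeles: 42.6 lies in 30.5–50.4, so I_lo=301, I_hi=500, C_lo=30.5, C_hi=50.4.
(500−301)/(50.4−30.5) × (42.6−30.5) + 301 = 199/19.9 × 12.1 + 301 ≈ 422.00 → 422.
Phoenix: 37.1 ∈ [30.5, 50.4] ↔ index [301, 500].
301 + (37.1−30.5)·(500−301)/(50.4−30.5) = 301 + 6.6·199/19.9 ≈ 367.00, so AQI = 367.
AQIs: Houston=131, Ulaanbaatar=176, Los Angeles=422, Phoenix=367. Los Angeles (422) − Houston (131) = 291.

291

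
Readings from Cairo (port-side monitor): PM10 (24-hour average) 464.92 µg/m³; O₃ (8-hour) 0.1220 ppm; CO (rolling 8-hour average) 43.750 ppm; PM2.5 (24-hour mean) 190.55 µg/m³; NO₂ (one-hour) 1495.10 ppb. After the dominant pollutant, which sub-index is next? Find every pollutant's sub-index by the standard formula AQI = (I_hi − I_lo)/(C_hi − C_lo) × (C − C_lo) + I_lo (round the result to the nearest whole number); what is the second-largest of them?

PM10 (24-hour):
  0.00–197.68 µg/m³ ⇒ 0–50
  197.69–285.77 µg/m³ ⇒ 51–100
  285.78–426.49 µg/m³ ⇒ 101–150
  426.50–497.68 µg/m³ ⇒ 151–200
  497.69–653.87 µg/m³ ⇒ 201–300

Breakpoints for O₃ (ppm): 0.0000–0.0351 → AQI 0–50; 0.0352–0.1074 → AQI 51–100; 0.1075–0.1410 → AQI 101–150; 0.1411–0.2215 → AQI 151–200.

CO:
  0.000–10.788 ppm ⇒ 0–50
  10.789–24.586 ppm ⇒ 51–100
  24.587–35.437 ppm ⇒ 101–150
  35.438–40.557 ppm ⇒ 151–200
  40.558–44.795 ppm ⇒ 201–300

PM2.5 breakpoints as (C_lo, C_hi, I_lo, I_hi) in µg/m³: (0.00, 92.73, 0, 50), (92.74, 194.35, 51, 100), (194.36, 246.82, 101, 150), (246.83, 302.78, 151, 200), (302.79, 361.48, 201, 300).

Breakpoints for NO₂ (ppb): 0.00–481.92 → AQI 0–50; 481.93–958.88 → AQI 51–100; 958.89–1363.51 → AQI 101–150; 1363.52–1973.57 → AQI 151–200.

PM10: 464.92 lies in 426.50–497.68, so I_lo=151, I_hi=200, C_lo=426.50, C_hi=497.68.
(200−151)/(497.68−426.50) × (464.92−426.50) + 151 = 49/71.18 × 38.42 + 151 ≈ 177.45 → 177.
O₃: 0.1220 lies in 0.1075–0.1410, so I_lo=101, I_hi=150, C_lo=0.1075, C_hi=0.1410.
(150−101)/(0.1410−0.1075) × (0.1220−0.1075) + 101 = 49/0.0335 × 0.0145 + 101 ≈ 122.21 → 122.
CO: row 40.558–44.795 (AQI 201–300). (300−201)·(43.750−40.558)/(44.795−40.558) + 201 = 99·3.192/4.237 + 201 ≈ 275.58 → 276.
PM2.5: 190.55 lies in 92.74–194.35, so I_lo=51, I_hi=100, C_lo=92.74, C_hi=194.35.
(100−51)/(194.35−92.74) × (190.55−92.74) + 51 = 49/101.61 × 97.81 + 51 ≈ 98.17 → 98.
NO₂: 1495.10 lies in 1363.52–1973.57, so I_lo=151, I_hi=200, C_lo=1363.52, C_hi=1973.57.
(200−151)/(1973.57−1363.52) × (1495.10−1363.52) + 151 = 49/610.05 × 131.58 + 151 ≈ 161.57 → 162.
Sub-indices: PM10→177, O₃→122, CO→276, PM2.5→98, NO₂→162. Ranked high→low: 276, 177, 162, 122, 98. Second-highest sub-index = 177.

177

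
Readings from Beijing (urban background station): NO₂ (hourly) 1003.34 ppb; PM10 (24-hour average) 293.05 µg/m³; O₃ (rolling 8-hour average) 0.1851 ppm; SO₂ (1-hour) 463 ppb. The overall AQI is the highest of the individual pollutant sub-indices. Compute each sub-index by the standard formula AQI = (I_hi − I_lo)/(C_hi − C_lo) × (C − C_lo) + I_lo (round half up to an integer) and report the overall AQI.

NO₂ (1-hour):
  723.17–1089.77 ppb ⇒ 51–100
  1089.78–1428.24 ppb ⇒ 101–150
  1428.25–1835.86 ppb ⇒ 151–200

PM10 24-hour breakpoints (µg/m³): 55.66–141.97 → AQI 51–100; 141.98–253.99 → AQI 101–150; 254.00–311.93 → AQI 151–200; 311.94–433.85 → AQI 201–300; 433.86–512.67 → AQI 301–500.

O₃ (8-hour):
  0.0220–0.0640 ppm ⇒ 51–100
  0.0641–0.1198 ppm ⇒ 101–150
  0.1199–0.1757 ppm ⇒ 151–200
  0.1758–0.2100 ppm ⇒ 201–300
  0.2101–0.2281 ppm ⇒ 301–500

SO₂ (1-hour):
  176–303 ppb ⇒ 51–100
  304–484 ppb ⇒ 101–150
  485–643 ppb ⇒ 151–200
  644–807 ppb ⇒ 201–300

228

NO₂: 1003.34 ∈ [723.17, 1089.77] ↔ index [51, 100].
51 + (1003.34−723.17)·(100−51)/(1089.77−723.17) = 51 + 280.17·49/366.60 ≈ 88.45, so AQI = 88.
PM10: 293.05 lies in 254.00–311.93, so I_lo=151, I_hi=200, C_lo=254.00, C_hi=311.93.
(200−151)/(311.93−254.00) × (293.05−254.00) + 151 = 49/57.93 × 39.05 + 151 ≈ 184.03 → 184.
O₃: row 0.1758–0.2100 (AQI 201–300). (300−201)·(0.1851−0.1758)/(0.2100−0.1758) + 201 = 99·0.0093/0.0342 + 201 ≈ 227.92 → 228.
SO₂: 463 lies in 304–484, so I_lo=101, I_hi=150, C_lo=304, C_hi=484.
(150−101)/(484−304) × (463−304) + 101 = 49/180 × 159 + 101 ≈ 144.28 → 144.
Sub-indices: NO₂→88, PM10→184, O₃→228, SO₂→144. Overall AQI = max = 228; dominant pollutant is O₃.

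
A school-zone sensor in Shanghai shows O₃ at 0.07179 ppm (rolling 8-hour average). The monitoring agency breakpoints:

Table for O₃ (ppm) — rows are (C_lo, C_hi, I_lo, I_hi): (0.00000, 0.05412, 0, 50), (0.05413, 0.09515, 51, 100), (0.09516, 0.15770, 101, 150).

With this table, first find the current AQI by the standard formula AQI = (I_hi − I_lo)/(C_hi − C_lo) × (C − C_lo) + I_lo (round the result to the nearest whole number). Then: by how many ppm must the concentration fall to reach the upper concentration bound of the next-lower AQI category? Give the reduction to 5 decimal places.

0.01767

O₃ 0.07179: bracket 0.05413–0.09515 → index 51–100; slope 49/0.04102, offset 0.01766.
AQI = 51 + 49/0.04102·0.01766 ≈ 72.10 ⇒ 72.
Current AQI 72 is in the Moderate range (51–100). The next-lower category tops out at AQI 50, whose upper concentration bound is 0.05412 ppm.
Reduction needed = 0.07179 − 0.05412 = 0.01767 ppm.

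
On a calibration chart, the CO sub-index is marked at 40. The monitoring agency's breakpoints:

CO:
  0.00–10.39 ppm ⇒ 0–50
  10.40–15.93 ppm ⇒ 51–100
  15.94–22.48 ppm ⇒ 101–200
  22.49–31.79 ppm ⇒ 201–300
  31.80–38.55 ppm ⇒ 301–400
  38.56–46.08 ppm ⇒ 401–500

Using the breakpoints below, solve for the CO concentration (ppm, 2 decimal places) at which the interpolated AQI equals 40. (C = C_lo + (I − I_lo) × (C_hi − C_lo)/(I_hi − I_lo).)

AQI 40 lies in the 0–50 band, which corresponds to 0.00–10.39 ppm.
C = 0.00 + (40−0)×(10.39−0.00)/(50−0) = 0.00 + 40×10.39/50 ≈ 8.3120 ppm → 8.31 ppm to 2 dp.

8.31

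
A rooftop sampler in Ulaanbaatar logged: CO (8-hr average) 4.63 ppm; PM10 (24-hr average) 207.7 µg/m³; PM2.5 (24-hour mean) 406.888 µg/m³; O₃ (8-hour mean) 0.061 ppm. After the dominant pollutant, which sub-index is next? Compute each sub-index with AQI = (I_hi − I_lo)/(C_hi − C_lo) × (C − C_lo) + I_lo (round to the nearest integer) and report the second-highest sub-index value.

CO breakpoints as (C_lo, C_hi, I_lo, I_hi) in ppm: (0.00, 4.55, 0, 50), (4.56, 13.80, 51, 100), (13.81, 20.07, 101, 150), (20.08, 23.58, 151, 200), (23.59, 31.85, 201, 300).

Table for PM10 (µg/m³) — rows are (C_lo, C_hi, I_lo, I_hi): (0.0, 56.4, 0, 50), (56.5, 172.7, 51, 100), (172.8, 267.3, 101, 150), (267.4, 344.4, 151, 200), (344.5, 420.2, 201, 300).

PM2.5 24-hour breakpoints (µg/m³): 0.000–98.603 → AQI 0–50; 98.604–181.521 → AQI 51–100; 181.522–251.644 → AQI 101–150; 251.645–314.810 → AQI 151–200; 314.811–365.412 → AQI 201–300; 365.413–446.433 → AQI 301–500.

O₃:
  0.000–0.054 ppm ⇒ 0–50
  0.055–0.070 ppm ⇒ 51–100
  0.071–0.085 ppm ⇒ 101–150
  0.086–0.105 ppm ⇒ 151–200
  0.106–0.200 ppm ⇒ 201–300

CO: 4.63 lies in 4.56–13.80, so I_lo=51, I_hi=100, C_lo=4.56, C_hi=13.80.
(100−51)/(13.80−4.56) × (4.63−4.56) + 51 = 49/9.24 × 0.07 + 51 ≈ 51.37 → 51.
PM10: 207.7 lies in 172.8–267.3, so I_lo=101, I_hi=150, C_lo=172.8, C_hi=267.3.
(150−101)/(267.3−172.8) × (207.7−172.8) + 101 = 49/94.5 × 34.9 + 101 ≈ 119.10 → 119.
PM2.5: row 365.413–446.433 (AQI 301–500). (500−301)·(406.888−365.413)/(446.433−365.413) + 301 = 199·41.475/81.020 + 301 ≈ 402.87 → 403.
O₃: 0.061 lies in 0.055–0.070, so I_lo=51, I_hi=100, C_lo=0.055, C_hi=0.070.
(100−51)/(0.070−0.055) × (0.061−0.055) + 51 = 49/0.015 × 0.006 + 51 ≈ 70.60 → 71.
Sub-indices: CO→51, PM10→119, PM2.5→403, O₃→71. Ranked high→low: 403, 119, 71, 51. Second-highest sub-index = 119.

119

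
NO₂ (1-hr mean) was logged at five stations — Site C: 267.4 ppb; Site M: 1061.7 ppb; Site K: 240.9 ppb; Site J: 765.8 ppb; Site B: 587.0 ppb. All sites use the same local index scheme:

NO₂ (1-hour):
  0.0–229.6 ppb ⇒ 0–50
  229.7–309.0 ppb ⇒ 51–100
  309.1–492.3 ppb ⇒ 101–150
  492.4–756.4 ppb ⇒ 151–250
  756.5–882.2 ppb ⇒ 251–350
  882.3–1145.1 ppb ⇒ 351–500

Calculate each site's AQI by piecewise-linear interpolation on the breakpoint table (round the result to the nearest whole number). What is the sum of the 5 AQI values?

Site C: 267.4 ∈ [229.7, 309.0] ↔ index [51, 100].
51 + (267.4−229.7)·(100−51)/(309.0−229.7) = 51 + 37.7·49/79.3 ≈ 74.30, so AQI = 74.
Site M: 1061.7 lies in 882.3–1145.1, so I_lo=351, I_hi=500, C_lo=882.3, C_hi=1145.1.
(500−351)/(1145.1−882.3) × (1061.7−882.3) + 351 = 149/262.8 × 179.4 + 351 ≈ 452.71 → 453.
Site K: 240.9 lies in 229.7–309.0, so I_lo=51, I_hi=100, C_lo=229.7, C_hi=309.0.
(100−51)/(309.0−229.7) × (240.9−229.7) + 51 = 49/79.3 × 11.2 + 51 ≈ 57.92 → 58.
Site J: 765.8 ∈ [756.5, 882.2] ↔ index [251, 350].
251 + (765.8−756.5)·(350−251)/(882.2−756.5) = 251 + 9.3·99/125.7 ≈ 258.32, so AQI = 258.
Site B: 587.0 ∈ [492.4, 756.4] ↔ index [151, 250].
151 + (587.0−492.4)·(250−151)/(756.4−492.4) = 151 + 94.6·99/264.0 ≈ 186.48, so AQI = 186.
AQIs: Site C=74, Site M=453, Site K=58, Site J=258, Site B=186. Sum = 74 + 453 + 58 + 258 + 186 = 1029.

1029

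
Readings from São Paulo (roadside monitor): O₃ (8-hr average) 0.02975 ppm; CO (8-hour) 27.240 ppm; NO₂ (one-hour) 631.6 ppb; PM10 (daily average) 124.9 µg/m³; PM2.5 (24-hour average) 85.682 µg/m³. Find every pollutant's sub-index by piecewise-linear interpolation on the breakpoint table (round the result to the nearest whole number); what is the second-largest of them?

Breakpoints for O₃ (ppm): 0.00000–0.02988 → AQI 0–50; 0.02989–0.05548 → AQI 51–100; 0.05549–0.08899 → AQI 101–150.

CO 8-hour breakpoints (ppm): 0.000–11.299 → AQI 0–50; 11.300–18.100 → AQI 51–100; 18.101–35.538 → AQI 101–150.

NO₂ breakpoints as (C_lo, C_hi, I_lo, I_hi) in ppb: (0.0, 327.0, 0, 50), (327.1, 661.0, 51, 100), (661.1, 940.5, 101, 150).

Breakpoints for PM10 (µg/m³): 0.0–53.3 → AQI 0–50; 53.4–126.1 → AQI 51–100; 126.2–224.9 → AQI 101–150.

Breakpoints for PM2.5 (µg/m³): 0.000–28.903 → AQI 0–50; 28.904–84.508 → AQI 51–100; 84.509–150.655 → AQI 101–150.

102

O₃ 0.02975: bracket 0.00000–0.02988 → index 0–50; slope 50/0.02988, offset 0.02975.
AQI = 0 + 50/0.02988·0.02975 ≈ 49.78 ⇒ 50.
CO: 27.240 lies in 18.101–35.538, so I_lo=101, I_hi=150, C_lo=18.101, C_hi=35.538.
(150−101)/(35.538−18.101) × (27.240−18.101) + 101 = 49/17.437 × 9.139 + 101 ≈ 126.68 → 127.
NO₂: row 327.1–661.0 (AQI 51–100). (100−51)·(631.6−327.1)/(661.0−327.1) + 51 = 49·304.5/333.9 + 51 ≈ 95.69 → 96.
PM10: 124.9 lies in 53.4–126.1, so I_lo=51, I_hi=100, C_lo=53.4, C_hi=126.1.
(100−51)/(126.1−53.4) × (124.9−53.4) + 51 = 49/72.7 × 71.5 + 51 ≈ 99.19 → 99.
PM2.5: 85.682 ∈ [84.509, 150.655] ↔ index [101, 150].
101 + (85.682−84.509)·(150−101)/(150.655−84.509) = 101 + 1.173·49/66.146 ≈ 101.87, so AQI = 102.
Sub-indices: O₃→50, CO→127, NO₂→96, PM10→99, PM2.5→102. Ranked high→low: 127, 102, 99, 96, 50. Second-highest sub-index = 102.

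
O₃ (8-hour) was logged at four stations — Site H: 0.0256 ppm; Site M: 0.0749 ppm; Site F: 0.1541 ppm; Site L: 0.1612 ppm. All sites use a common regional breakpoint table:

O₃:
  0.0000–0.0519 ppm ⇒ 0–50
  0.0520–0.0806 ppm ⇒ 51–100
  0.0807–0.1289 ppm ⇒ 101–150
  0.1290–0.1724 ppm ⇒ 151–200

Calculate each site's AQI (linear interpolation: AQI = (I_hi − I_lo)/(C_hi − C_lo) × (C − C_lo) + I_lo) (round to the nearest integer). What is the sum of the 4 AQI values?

481

Site H: 0.0256 ∈ [0.0000, 0.0519] ↔ index [0, 50].
0 + (0.0256−0.0000)·(50−0)/(0.0519−0.0000) = 0 + 0.0256·50/0.0519 ≈ 24.66, so AQI = 25.
Site M: 0.0749 ∈ [0.0520, 0.0806] ↔ index [51, 100].
51 + (0.0749−0.0520)·(100−51)/(0.0806−0.0520) = 51 + 0.0229·49/0.0286 ≈ 90.23, so AQI = 90.
Site F: row 0.1290–0.1724 (AQI 151–200). (200−151)·(0.1541−0.1290)/(0.1724−0.1290) + 151 = 49·0.0251/0.0434 + 151 ≈ 179.34 → 179.
Site L 0.1612: bracket 0.1290–0.1724 → index 151–200; slope 49/0.0434, offset 0.0322.
AQI = 151 + 49/0.0434·0.0322 ≈ 187.35 ⇒ 187.
AQIs: Site H=25, Site M=90, Site F=179, Site L=187. Sum = 25 + 90 + 179 + 187 = 481.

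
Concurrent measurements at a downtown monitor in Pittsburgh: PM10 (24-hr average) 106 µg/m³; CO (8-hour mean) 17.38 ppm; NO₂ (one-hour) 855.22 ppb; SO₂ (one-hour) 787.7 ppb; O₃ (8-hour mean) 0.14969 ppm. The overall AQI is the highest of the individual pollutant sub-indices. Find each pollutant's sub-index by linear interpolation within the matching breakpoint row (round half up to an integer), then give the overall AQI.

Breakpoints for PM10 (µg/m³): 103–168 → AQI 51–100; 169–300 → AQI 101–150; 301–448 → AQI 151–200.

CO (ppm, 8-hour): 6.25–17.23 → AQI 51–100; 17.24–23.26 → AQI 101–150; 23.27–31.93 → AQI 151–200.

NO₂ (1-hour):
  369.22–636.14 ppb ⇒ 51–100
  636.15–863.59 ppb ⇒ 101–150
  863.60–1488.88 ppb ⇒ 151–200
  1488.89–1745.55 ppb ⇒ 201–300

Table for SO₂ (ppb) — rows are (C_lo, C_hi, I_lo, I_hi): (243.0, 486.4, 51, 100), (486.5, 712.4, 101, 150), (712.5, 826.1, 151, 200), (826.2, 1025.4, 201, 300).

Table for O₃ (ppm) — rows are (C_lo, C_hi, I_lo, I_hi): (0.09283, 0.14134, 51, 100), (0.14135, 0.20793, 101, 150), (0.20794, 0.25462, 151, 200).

183

PM10: 106 ∈ [103, 168] ↔ index [51, 100].
51 + (106−103)·(100−51)/(168−103) = 51 + 3·49/65 ≈ 53.26, so AQI = 53.
CO 17.38: bracket 17.24–23.26 → index 101–150; slope 49/6.02, offset 0.14.
AQI = 101 + 49/6.02·0.14 ≈ 102.14 ⇒ 102.
NO₂: 855.22 ∈ [636.15, 863.59] ↔ index [101, 150].
101 + (855.22−636.15)·(150−101)/(863.59−636.15) = 101 + 219.07·49/227.44 ≈ 148.20, so AQI = 148.
SO₂: 787.7 lies in 712.5–826.1, so I_lo=151, I_hi=200, C_lo=712.5, C_hi=826.1.
(200−151)/(826.1−712.5) × (787.7−712.5) + 151 = 49/113.6 × 75.2 + 151 ≈ 183.44 → 183.
O₃: 0.14969 lies in 0.14135–0.20793, so I_lo=101, I_hi=150, C_lo=0.14135, C_hi=0.20793.
(150−101)/(0.20793−0.14135) × (0.14969−0.14135) + 101 = 49/0.06658 × 0.00834 + 101 ≈ 107.14 → 107.
Sub-indices: PM10→53, CO→102, NO₂→148, SO₂→183, O₃→107. Overall AQI = max = 183; dominant pollutant is SO₂.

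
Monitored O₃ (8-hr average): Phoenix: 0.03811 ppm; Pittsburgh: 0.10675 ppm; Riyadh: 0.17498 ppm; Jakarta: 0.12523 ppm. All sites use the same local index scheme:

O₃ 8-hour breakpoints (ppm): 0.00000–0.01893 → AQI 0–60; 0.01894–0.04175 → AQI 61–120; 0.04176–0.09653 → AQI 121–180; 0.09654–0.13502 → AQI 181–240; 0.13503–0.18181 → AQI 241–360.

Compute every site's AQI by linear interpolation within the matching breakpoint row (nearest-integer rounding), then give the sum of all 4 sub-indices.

876

Phoenix: 0.03811 lies in 0.01894–0.04175, so I_lo=61, I_hi=120, C_lo=0.01894, C_hi=0.04175.
(120−61)/(0.04175−0.01894) × (0.03811−0.01894) + 61 = 59/0.02281 × 0.01917 + 61 ≈ 110.58 → 111.
Pittsburgh: 0.10675 lies in 0.09654–0.13502, so I_lo=181, I_hi=240, C_lo=0.09654, C_hi=0.13502.
(240−181)/(0.13502−0.09654) × (0.10675−0.09654) + 181 = 59/0.03848 × 0.01021 + 181 ≈ 196.65 → 197.
Riyadh: row 0.13503–0.18181 (AQI 241–360). (360−241)·(0.17498−0.13503)/(0.18181−0.13503) + 241 = 119·0.03995/0.04678 + 241 ≈ 342.63 → 343.
Jakarta 0.12523: bracket 0.09654–0.13502 → index 181–240; slope 59/0.03848, offset 0.02869.
AQI = 181 + 59/0.03848·0.02869 ≈ 224.99 ⇒ 225.
AQIs: Phoenix=111, Pittsburgh=197, Riyadh=343, Jakarta=225. Sum = 111 + 197 + 343 + 225 = 876.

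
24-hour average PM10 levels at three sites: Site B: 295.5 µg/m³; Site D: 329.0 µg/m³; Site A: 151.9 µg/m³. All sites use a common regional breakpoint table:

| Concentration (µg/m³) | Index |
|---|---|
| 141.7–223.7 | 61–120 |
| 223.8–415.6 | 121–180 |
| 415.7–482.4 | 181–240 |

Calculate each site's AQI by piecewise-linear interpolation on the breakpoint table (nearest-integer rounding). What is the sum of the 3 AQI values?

Site B: 295.5 lies in 223.8–415.6, so I_lo=121, I_hi=180, C_lo=223.8, C_hi=415.6.
(180−121)/(415.6−223.8) × (295.5−223.8) + 121 = 59/191.8 × 71.7 + 121 ≈ 143.06 → 143.
Site D: 329.0 lies in 223.8–415.6, so I_lo=121, I_hi=180, C_lo=223.8, C_hi=415.6.
(180−121)/(415.6−223.8) × (329.0−223.8) + 121 = 59/191.8 × 105.2 + 121 ≈ 153.36 → 153.
Site A: row 141.7–223.7 (AQI 61–120). (120−61)·(151.9−141.7)/(223.7−141.7) + 61 = 59·10.2/82.0 + 61 ≈ 68.34 → 68.
AQIs: Site B=143, Site D=153, Site A=68. Sum = 143 + 153 + 68 = 364.

364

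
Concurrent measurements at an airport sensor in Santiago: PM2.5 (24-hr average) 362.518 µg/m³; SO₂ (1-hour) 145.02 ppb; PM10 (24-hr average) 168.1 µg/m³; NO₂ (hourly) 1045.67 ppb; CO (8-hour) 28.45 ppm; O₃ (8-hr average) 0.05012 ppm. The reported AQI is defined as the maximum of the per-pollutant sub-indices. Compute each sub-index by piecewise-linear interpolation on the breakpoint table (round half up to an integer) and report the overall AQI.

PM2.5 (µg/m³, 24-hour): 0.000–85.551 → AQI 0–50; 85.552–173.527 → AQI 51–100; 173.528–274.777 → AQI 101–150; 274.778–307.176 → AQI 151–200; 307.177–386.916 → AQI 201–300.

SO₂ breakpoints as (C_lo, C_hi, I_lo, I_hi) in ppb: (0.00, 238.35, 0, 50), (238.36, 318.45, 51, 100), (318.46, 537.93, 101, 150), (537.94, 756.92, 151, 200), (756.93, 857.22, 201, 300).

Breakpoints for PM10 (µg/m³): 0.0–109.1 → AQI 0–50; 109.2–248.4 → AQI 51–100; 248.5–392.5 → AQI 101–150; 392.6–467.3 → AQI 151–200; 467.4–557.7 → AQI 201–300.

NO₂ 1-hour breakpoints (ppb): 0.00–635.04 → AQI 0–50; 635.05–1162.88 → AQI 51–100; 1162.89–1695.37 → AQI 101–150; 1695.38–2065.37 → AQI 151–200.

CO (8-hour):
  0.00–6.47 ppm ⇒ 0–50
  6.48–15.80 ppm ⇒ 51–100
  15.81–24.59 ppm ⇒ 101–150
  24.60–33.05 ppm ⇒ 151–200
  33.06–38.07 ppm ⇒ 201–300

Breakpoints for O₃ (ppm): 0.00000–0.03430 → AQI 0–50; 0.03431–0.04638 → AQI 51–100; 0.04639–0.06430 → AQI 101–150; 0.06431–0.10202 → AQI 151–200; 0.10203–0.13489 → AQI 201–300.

270

PM2.5: row 307.177–386.916 (AQI 201–300). (300−201)·(362.518−307.177)/(386.916−307.177) + 201 = 99·55.341/79.739 + 201 ≈ 269.71 → 270.
SO₂: 145.02 ∈ [0.00, 238.35] ↔ index [0, 50].
0 + (145.02−0.00)·(50−0)/(238.35−0.00) = 0 + 145.02·50/238.35 ≈ 30.42, so AQI = 30.
PM10: row 109.2–248.4 (AQI 51–100). (100−51)·(168.1−109.2)/(248.4−109.2) + 51 = 49·58.9/139.2 + 51 ≈ 71.73 → 72.
NO₂: row 635.05–1162.88 (AQI 51–100). (100−51)·(1045.67−635.05)/(1162.88−635.05) + 51 = 49·410.62/527.83 + 51 ≈ 89.12 → 89.
CO: row 24.60–33.05 (AQI 151–200). (200−151)·(28.45−24.60)/(33.05−24.60) + 151 = 49·3.85/8.45 + 151 ≈ 173.33 → 173.
O₃ 0.05012: bracket 0.04639–0.06430 → index 101–150; slope 49/0.01791, offset 0.00373.
AQI = 101 + 49/0.01791·0.00373 ≈ 111.20 ⇒ 111.
Sub-indices: PM2.5→270, SO₂→30, PM10→72, NO₂→89, CO→173, O₃→111. Overall AQI = max = 270; dominant pollutant is PM2.5.
AQI 270: Very Unhealthy.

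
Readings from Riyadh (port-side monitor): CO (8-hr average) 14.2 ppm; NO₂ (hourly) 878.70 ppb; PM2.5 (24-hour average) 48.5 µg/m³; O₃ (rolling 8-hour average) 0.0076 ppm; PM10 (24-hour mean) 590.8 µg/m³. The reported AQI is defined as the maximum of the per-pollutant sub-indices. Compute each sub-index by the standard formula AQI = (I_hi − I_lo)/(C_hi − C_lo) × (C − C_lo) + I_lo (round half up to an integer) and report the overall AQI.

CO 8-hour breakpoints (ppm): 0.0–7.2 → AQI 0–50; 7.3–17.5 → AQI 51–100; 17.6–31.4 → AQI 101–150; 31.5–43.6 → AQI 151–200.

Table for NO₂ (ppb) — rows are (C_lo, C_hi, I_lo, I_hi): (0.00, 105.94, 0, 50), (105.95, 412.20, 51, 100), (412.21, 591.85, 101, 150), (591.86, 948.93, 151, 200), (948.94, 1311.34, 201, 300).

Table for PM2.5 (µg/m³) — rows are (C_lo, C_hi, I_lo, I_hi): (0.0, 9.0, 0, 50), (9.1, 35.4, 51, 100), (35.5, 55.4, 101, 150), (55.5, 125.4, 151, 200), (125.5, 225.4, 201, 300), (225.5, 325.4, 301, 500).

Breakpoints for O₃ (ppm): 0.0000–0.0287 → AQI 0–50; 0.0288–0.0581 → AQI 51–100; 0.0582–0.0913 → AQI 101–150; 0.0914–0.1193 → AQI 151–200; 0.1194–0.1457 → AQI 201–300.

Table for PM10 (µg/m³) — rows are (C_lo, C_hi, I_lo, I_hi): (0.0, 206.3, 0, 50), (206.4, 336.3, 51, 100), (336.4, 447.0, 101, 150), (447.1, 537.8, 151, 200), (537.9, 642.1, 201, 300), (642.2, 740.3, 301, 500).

CO: 14.2 lies in 7.3–17.5, so I_lo=51, I_hi=100, C_lo=7.3, C_hi=17.5.
(100−51)/(17.5−7.3) × (14.2−7.3) + 51 = 49/10.2 × 6.9 + 51 ≈ 84.15 → 84.
NO₂ 878.70: bracket 591.86–948.93 → index 151–200; slope 49/357.07, offset 286.84.
AQI = 151 + 49/357.07·286.84 ≈ 190.36 ⇒ 190.
PM2.5: 48.5 lies in 35.5–55.4, so I_lo=101, I_hi=150, C_lo=35.5, C_hi=55.4.
(150−101)/(55.4−35.5) × (48.5−35.5) + 101 = 49/19.9 × 13.0 + 101 ≈ 133.01 → 133.
O₃: 0.0076 ∈ [0.0000, 0.0287] ↔ index [0, 50].
0 + (0.0076−0.0000)·(50−0)/(0.0287−0.0000) = 0 + 0.0076·50/0.0287 ≈ 13.24, so AQI = 13.
PM10: row 537.9–642.1 (AQI 201–300). (300−201)·(590.8−537.9)/(642.1−537.9) + 201 = 99·52.9/104.2 + 201 ≈ 251.26 → 251.
Sub-indices: CO→84, NO₂→190, PM2.5→133, O₃→13, PM10→251. Overall AQI = max = 251; dominant pollutant is PM10.

251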